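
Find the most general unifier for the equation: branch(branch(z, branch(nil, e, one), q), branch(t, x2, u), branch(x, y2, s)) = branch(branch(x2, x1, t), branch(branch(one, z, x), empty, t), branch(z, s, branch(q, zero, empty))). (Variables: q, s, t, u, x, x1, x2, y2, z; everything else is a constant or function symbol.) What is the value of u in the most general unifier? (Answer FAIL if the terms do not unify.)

Decompose branch/3: branch(z, branch(nil, e, one), q) = branch(x2, x1, t),  branch(t, x2, u) = branch(branch(one, z, x), empty, t),  branch(x, y2, s) = branch(z, s, branch(q, zero, empty)).
Decompose branch/3: z = x2,  branch(nil, e, one) = x1,  q = t.
Bind z := x2; substituting into the 2 remaining equations that mention z gives: branch(t, x2, u) = branch(branch(one, x2, x), empty, t),  branch(x, y2, s) = branch(x2, s, branch(q, zero, empty)).
Bind x1 := branch(nil, e, one); no other remaining equation mentions x1.
Bind q := t; substituting into the one remaining equation that mentions q gives: branch(x, y2, s) = branch(x2, s, branch(t, zero, empty)).
Decompose branch/3: t = branch(one, x2, x),  x2 = empty,  u = t.
Bind t := branch(one, x2, x); substituting into the 2 remaining equations that mention t gives: u = branch(one, x2, x),  branch(x, y2, s) = branch(x2, s, branch(branch(one, x2, x), zero, empty)). Substituting into the earlier binding gives q := branch(one, x2, x).
Bind x2 := empty; substituting into the remaining equations gives: u = branch(one, empty, x),  branch(x, y2, s) = branch(empty, s, branch(branch(one, empty, x), zero, empty)). Substituting into the earlier bindings gives z := empty, q := branch(one, empty, x), t := branch(one, empty, x).
Bind u := branch(one, empty, x); no other remaining equation mentions u.
Decompose branch/3: x = empty,  y2 = s,  s = branch(branch(one, empty, x), zero, empty).
Bind x := empty; substituting into the one remaining equation that mentions x gives: s = branch(branch(one, empty, empty), zero, empty). Substituting into the earlier bindings gives q := branch(one, empty, empty), t := branch(one, empty, empty), u := branch(one, empty, empty).
Bind y2 := s; no other remaining equation mentions y2.
Bind s := branch(branch(one, empty, empty), zero, empty). Substituting into the earlier binding gives y2 := branch(branch(one, empty, empty), zero, empty).
MGU = { z ↦ empty, x1 ↦ branch(nil, e, one), q ↦ branch(one, empty, empty), t ↦ branch(one, empty, empty), x2 ↦ empty, u ↦ branch(one, empty, empty), x ↦ empty, y2 ↦ branch(branch(one, empty, empty), zero, empty), s ↦ branch(branch(one, empty, empty), zero, empty) }, so u ↦ branch(one, empty, empty).

branch(one, empty, empty)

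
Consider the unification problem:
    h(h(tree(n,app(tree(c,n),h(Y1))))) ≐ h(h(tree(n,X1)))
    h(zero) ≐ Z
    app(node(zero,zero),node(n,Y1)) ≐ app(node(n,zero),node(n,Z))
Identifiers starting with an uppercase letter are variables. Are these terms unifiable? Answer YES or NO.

Decompose h/1: h(tree(n,app(tree(c,n),h(Y1)))) ≐ h(tree(n,X1)).
Decompose h/1: tree(n,app(tree(c,n),h(Y1))) ≐ tree(n,X1).
Decompose tree/2: n ≐ n,  app(tree(c,n),h(Y1)) ≐ X1.
Delete trivial equation n ≐ n.
Bind X1 := app(tree(c,n),h(Y1)); no other remaining equation mentions X1.
Bind Z := h(zero); substituting into the remaining equation gives: app(node(zero,zero),node(n,Y1)) ≐ app(node(n,zero),node(n,h(zero))).
Decompose app/2: node(zero,zero) ≐ node(n,zero),  node(n,Y1) ≐ node(n,h(zero)).
Decompose node/2: zero ≐ n,  zero ≐ zero.
Clash: constants zero and n differ; no unifier exists.

NO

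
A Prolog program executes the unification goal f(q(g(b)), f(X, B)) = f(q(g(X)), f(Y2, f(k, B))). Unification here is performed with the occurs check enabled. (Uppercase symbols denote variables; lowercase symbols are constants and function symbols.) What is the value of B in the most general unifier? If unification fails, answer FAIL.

FAIL

Decompose f/2: q(g(b)) = q(g(X)),  f(X, B) = f(Y2, f(k, B)).
Decompose q/1: g(b) = g(X).
Decompose g/1: b = X.
Bind X := b; substituting into the remaining equation gives: f(b, B) = f(Y2, f(k, B)).
Decompose f/2: b = Y2,  B = f(k, B).
Bind Y2 := b; no other remaining equation mentions Y2.
Occurs check fails: B occurs in f(k, B); the equation B = f(k, B) has no finite solution.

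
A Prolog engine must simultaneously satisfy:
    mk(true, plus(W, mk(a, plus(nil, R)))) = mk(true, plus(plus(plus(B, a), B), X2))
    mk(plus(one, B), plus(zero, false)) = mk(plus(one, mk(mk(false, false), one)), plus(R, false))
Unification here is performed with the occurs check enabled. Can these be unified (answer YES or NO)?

Decompose mk/2: true = true,  plus(W, mk(a, plus(nil, R))) = plus(plus(plus(B, a), B), X2).
Delete trivial equation true = true.
Decompose plus/2: W = plus(plus(B, a), B),  mk(a, plus(nil, R)) = X2.
Bind W := plus(plus(B, a), B); no other remaining equation mentions W.
Bind X2 := mk(a, plus(nil, R)); no other remaining equation mentions X2.
Decompose mk/2: plus(one, B) = plus(one, mk(mk(false, false), one)),  plus(zero, false) = plus(R, false).
Decompose plus/2: one = one,  B = mk(mk(false, false), one).
Delete trivial equation one = one.
Bind B := mk(mk(false, false), one); no other remaining equation mentions B. Substituting into the earlier binding gives W := plus(plus(mk(mk(false, false), one), a), mk(mk(false, false), one)).
Decompose plus/2: zero = R,  false = false.
Bind R := zero; no other remaining equation mentions R. Substituting into the earlier binding gives X2 := mk(a, plus(nil, zero)).
Delete trivial equation false = false.
No equations remain and no clash or occurs-check failure arose, so a unifier exists.

YES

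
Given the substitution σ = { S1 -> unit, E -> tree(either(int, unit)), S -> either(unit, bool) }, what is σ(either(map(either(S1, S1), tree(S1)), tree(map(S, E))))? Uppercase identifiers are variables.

Replace each occurrence of S1 with unit.
Replace each occurrence of E with tree(either(int, unit)).
Replace each occurrence of S with either(unit, bool).
Result: either(map(either(unit, unit), tree(unit)), tree(map(either(unit, bool), tree(either(int, unit))))).

either(map(either(unit, unit), tree(unit)), tree(map(either(unit, bool), tree(either(int, unit)))))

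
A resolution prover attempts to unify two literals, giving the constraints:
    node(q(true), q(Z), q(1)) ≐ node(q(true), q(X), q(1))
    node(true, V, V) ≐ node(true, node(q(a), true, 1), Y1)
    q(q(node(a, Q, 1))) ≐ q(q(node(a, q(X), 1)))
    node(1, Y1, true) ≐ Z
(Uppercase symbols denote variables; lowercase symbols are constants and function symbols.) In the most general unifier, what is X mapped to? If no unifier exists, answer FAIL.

node(1, node(q(a), true, 1), true)

Decompose node/3: q(true) ≐ q(true),  q(Z) ≐ q(X),  q(1) ≐ q(1).
Delete trivial equation q(true) ≐ q(true).
Decompose q/1: Z ≐ X.
Bind Z := X; substituting into the one remaining equation that mentions Z gives: node(1, Y1, true) ≐ X.
Delete trivial equation q(1) ≐ q(1).
Decompose node/3: true ≐ true,  V ≐ node(q(a), true, 1),  V ≐ Y1.
Delete trivial equation true ≐ true.
Bind V := node(q(a), true, 1); substituting into the one remaining equation that mentions V gives: node(q(a), true, 1) ≐ Y1.
Bind Y1 := node(q(a), true, 1); substituting into the one remaining equation that mentions Y1 gives: node(1, node(q(a), true, 1), true) ≐ X.
Decompose q/1: q(node(a, Q, 1)) ≐ q(node(a, q(X), 1)).
Decompose q/1: node(a, Q, 1) ≐ node(a, q(X), 1).
Decompose node/3: a ≐ a,  Q ≐ q(X),  1 ≐ 1.
Delete trivial equation a ≐ a.
Bind Q := q(X); no other remaining equation mentions Q.
Delete trivial equation 1 ≐ 1.
Bind X := node(1, node(q(a), true, 1), true). Substituting into the earlier bindings gives Z := node(1, node(q(a), true, 1), true), Q := q(node(1, node(q(a), true, 1), true)).
MGU = { Z -> node(1, node(q(a), true, 1), true), V -> node(q(a), true, 1), Y1 -> node(q(a), true, 1), Q -> q(node(1, node(q(a), true, 1), true)), X -> node(1, node(q(a), true, 1), true) }, so X -> node(1, node(q(a), true, 1), true).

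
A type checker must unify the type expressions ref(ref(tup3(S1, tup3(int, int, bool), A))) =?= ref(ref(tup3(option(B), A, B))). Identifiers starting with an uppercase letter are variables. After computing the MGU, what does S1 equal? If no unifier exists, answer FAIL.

Decompose ref/1: ref(tup3(S1, tup3(int, int, bool), A)) =?= ref(tup3(option(B), A, B)).
Decompose ref/1: tup3(S1, tup3(int, int, bool), A) =?= tup3(option(B), A, B).
Decompose tup3/3: S1 =?= option(B),  tup3(int, int, bool) =?= A,  A =?= B.
Bind S1 := option(B); no other remaining equation mentions S1.
Bind A := tup3(int, int, bool); substituting into the remaining equation gives: tup3(int, int, bool) =?= B.
Bind B := tup3(int, int, bool). Substituting into the earlier binding gives S1 := option(tup3(int, int, bool)).
MGU = { S1 := option(tup3(int, int, bool)), A := tup3(int, int, bool), B := tup3(int, int, bool) }, so S1 := option(tup3(int, int, bool)).

option(tup3(int, int, bool))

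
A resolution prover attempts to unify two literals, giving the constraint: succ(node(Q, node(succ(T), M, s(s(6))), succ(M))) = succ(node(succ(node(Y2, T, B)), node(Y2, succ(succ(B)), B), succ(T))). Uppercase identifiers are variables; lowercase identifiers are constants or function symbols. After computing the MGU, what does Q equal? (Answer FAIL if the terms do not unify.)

Decompose succ/1: node(Q, node(succ(T), M, s(s(6))), succ(M)) = node(succ(node(Y2, T, B)), node(Y2, succ(succ(B)), B), succ(T)).
Decompose node/3: Q = succ(node(Y2, T, B)),  node(succ(T), M, s(s(6))) = node(Y2, succ(succ(B)), B),  succ(M) = succ(T).
Bind Q := succ(node(Y2, T, B)); no other remaining equation mentions Q.
Decompose node/3: succ(T) = Y2,  M = succ(succ(B)),  s(s(6)) = B.
Bind Y2 := succ(T); no other remaining equation mentions Y2. Substituting into the earlier binding gives Q := succ(node(succ(T), T, B)).
Bind M := succ(succ(B)); substituting into the one remaining equation that mentions M gives: succ(succ(succ(B))) = succ(T).
Bind B := s(s(6)); substituting into the remaining equation gives: succ(succ(succ(s(s(6))))) = succ(T). Substituting into the earlier bindings gives Q := succ(node(succ(T), T, s(s(6)))), M := succ(succ(s(s(6)))).
Decompose succ/1: succ(succ(s(s(6)))) = T.
Bind T := succ(succ(s(s(6)))). Substituting into the earlier bindings gives Q := succ(node(succ(succ(succ(s(s(6))))), succ(succ(s(s(6)))), s(s(6)))), Y2 := succ(succ(succ(s(s(6))))).
MGU = { Q -> succ(node(succ(succ(succ(s(s(6))))), succ(succ(s(s(6)))), s(s(6)))), Y2 -> succ(succ(succ(s(s(6))))), M -> succ(succ(s(s(6)))), B -> s(s(6)), T -> succ(succ(s(s(6)))) }, so Q -> succ(node(succ(succ(succ(s(s(6))))), succ(succ(s(s(6)))), s(s(6)))).

succ(node(succ(succ(succ(s(s(6))))), succ(succ(s(s(6)))), s(s(6))))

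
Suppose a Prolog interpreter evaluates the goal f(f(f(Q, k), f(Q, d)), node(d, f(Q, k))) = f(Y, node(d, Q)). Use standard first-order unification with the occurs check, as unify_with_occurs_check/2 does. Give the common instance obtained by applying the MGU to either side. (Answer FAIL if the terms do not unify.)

Decompose f/2: f(f(Q, k), f(Q, d)) = Y,  node(d, f(Q, k)) = node(d, Q).
Bind Y := f(f(Q, k), f(Q, d)); no other remaining equation mentions Y.
Decompose node/2: d = d,  f(Q, k) = Q.
Delete trivial equation d = d.
Occurs check fails: Q occurs in f(Q, k); the equation Q = f(Q, k) has no finite solution.

FAIL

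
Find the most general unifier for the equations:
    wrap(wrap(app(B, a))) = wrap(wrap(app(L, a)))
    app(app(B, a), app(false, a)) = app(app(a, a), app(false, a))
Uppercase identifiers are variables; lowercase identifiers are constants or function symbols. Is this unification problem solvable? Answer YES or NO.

Decompose wrap/1: wrap(app(B, a)) = wrap(app(L, a)).
Decompose wrap/1: app(B, a) = app(L, a).
Decompose app/2: B = L,  a = a.
Bind B := L; substituting into the one remaining equation that mentions B gives: app(app(L, a), app(false, a)) = app(app(a, a), app(false, a)).
Delete trivial equation a = a.
Decompose app/2: app(L, a) = app(a, a),  app(false, a) = app(false, a).
Decompose app/2: L = a,  a = a.
Bind L := a; no other remaining equation mentions L. Substituting into the earlier binding gives B := a.
Delete trivial equation a = a.
Delete trivial equation app(false, a) = app(false, a).
No equations remain and no clash or occurs-check failure arose, so a unifier exists.

YES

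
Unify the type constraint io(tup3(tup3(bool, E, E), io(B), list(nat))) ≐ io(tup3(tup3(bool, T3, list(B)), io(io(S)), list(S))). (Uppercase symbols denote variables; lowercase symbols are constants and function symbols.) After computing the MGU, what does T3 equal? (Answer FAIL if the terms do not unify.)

Decompose io/1: tup3(tup3(bool, E, E), io(B), list(nat)) ≐ tup3(tup3(bool, T3, list(B)), io(io(S)), list(S)).
Decompose tup3/3: tup3(bool, E, E) ≐ tup3(bool, T3, list(B)),  io(B) ≐ io(io(S)),  list(nat) ≐ list(S).
Decompose tup3/3: bool ≐ bool,  E ≐ T3,  E ≐ list(B).
Delete trivial equation bool ≐ bool.
Bind E := T3; substituting into the one remaining equation that mentions E gives: T3 ≐ list(B).
Bind T3 := list(B); no other remaining equation mentions T3. Substituting into the earlier binding gives E := list(B).
Decompose io/1: B ≐ io(S).
Bind B := io(S); no other remaining equation mentions B. Substituting into the earlier bindings gives E := list(io(S)), T3 := list(io(S)).
Decompose list/1: nat ≐ S.
Bind S := nat. Substituting into the earlier bindings gives E := list(io(nat)), T3 := list(io(nat)), B := io(nat).
MGU = { E -> list(io(nat)), T3 -> list(io(nat)), B -> io(nat), S -> nat }, so T3 -> list(io(nat)).

list(io(nat))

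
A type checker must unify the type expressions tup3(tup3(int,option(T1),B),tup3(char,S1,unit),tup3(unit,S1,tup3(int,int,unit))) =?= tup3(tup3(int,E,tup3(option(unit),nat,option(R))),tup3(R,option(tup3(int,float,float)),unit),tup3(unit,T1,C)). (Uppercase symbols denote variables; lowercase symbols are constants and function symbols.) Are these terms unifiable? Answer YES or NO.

Decompose tup3/3: tup3(int,option(T1),B) =?= tup3(int,E,tup3(option(unit),nat,option(R))),  tup3(char,S1,unit) =?= tup3(R,option(tup3(int,float,float)),unit),  tup3(unit,S1,tup3(int,int,unit)) =?= tup3(unit,T1,C).
Decompose tup3/3: int =?= int,  option(T1) =?= E,  B =?= tup3(option(unit),nat,option(R)).
Delete trivial equation int =?= int.
Bind E := option(T1); no other remaining equation mentions E.
Bind B := tup3(option(unit),nat,option(R)); no other remaining equation mentions B.
Decompose tup3/3: char =?= R,  S1 =?= option(tup3(int,float,float)),  unit =?= unit.
Bind R := char; no other remaining equation mentions R. Substituting into the earlier binding gives B := tup3(option(unit),nat,option(char)).
Bind S1 := option(tup3(int,float,float)); substituting into the one remaining equation that mentions S1 gives: tup3(unit,option(tup3(int,float,float)),tup3(int,int,unit)) =?= tup3(unit,T1,C).
Delete trivial equation unit =?= unit.
Decompose tup3/3: unit =?= unit,  option(tup3(int,float,float)) =?= T1,  tup3(int,int,unit) =?= C.
Delete trivial equation unit =?= unit.
Bind T1 := option(tup3(int,float,float)); no other remaining equation mentions T1. Substituting into the earlier binding gives E := option(option(tup3(int,float,float))).
Bind C := tup3(int,int,unit).
No equations remain and no clash or occurs-check failure arose, so a unifier exists.

YES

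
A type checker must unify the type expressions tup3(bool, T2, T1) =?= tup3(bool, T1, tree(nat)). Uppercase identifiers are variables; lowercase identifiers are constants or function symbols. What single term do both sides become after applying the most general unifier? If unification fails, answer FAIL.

Decompose tup3/3: bool =?= bool,  T2 =?= T1,  T1 =?= tree(nat).
Delete trivial equation bool =?= bool.
Bind T2 := T1; no other remaining equation mentions T2.
Bind T1 := tree(nat). Substituting into the earlier binding gives T2 := tree(nat).
Applying the MGU to either side gives tup3(bool, tree(nat), tree(nat)).

tup3(bool, tree(nat), tree(nat))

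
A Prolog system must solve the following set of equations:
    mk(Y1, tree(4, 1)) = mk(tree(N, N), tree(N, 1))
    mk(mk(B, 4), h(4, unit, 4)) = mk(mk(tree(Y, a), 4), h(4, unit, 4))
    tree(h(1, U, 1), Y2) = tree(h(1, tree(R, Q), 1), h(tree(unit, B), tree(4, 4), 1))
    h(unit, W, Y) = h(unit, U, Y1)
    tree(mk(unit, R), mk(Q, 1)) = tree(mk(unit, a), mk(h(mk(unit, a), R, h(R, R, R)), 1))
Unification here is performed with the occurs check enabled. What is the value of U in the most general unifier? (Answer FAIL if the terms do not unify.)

Decompose mk/2: Y1 = tree(N, N),  tree(4, 1) = tree(N, 1).
Bind Y1 := tree(N, N); substituting into the one remaining equation that mentions Y1 gives: h(unit, W, Y) = h(unit, U, tree(N, N)).
Decompose tree/2: 4 = N,  1 = 1.
Bind N := 4; substituting into the one remaining equation that mentions N gives: h(unit, W, Y) = h(unit, U, tree(4, 4)). Substituting into the earlier binding gives Y1 := tree(4, 4).
Delete trivial equation 1 = 1.
Decompose mk/2: mk(B, 4) = mk(tree(Y, a), 4),  h(4, unit, 4) = h(4, unit, 4).
Decompose mk/2: B = tree(Y, a),  4 = 4.
Bind B := tree(Y, a); substituting into the one remaining equation that mentions B gives: tree(h(1, U, 1), Y2) = tree(h(1, tree(R, Q), 1), h(tree(unit, tree(Y, a)), tree(4, 4), 1)).
Delete trivial equation 4 = 4.
Delete trivial equation h(4, unit, 4) = h(4, unit, 4).
Decompose tree/2: h(1, U, 1) = h(1, tree(R, Q), 1),  Y2 = h(tree(unit, tree(Y, a)), tree(4, 4), 1).
Decompose h/3: 1 = 1,  U = tree(R, Q),  1 = 1.
Delete trivial equation 1 = 1.
Bind U := tree(R, Q); substituting into the one remaining equation that mentions U gives: h(unit, W, Y) = h(unit, tree(R, Q), tree(4, 4)).
Delete trivial equation 1 = 1.
Bind Y2 := h(tree(unit, tree(Y, a)), tree(4, 4), 1); no other remaining equation mentions Y2.
Decompose h/3: unit = unit,  W = tree(R, Q),  Y = tree(4, 4).
Delete trivial equation unit = unit.
Bind W := tree(R, Q); no other remaining equation mentions W.
Bind Y := tree(4, 4); no other remaining equation mentions Y. Substituting into the earlier bindings gives B := tree(tree(4, 4), a), Y2 := h(tree(unit, tree(tree(4, 4), a)), tree(4, 4), 1).
Decompose tree/2: mk(unit, R) = mk(unit, a),  mk(Q, 1) = mk(h(mk(unit, a), R, h(R, R, R)), 1).
Decompose mk/2: unit = unit,  R = a.
Delete trivial equation unit = unit.
Bind R := a; substituting into the remaining equation gives: mk(Q, 1) = mk(h(mk(unit, a), a, h(a, a, a)), 1). Substituting into the earlier bindings gives U := tree(a, Q), W := tree(a, Q).
Decompose mk/2: Q = h(mk(unit, a), a, h(a, a, a)),  1 = 1.
Bind Q := h(mk(unit, a), a, h(a, a, a)); no other remaining equation mentions Q. Substituting into the earlier bindings gives U := tree(a, h(mk(unit, a), a, h(a, a, a))), W := tree(a, h(mk(unit, a), a, h(a, a, a))).
Delete trivial equation 1 = 1.
MGU = { Y1 ↦ tree(4, 4), N ↦ 4, B ↦ tree(tree(4, 4), a), U ↦ tree(a, h(mk(unit, a), a, h(a, a, a))), Y2 ↦ h(tree(unit, tree(tree(4, 4), a)), tree(4, 4), 1), W ↦ tree(a, h(mk(unit, a), a, h(a, a, a))), Y ↦ tree(4, 4), R ↦ a, Q ↦ h(mk(unit, a), a, h(a, a, a)) }, so U ↦ tree(a, h(mk(unit, a), a, h(a, a, a))).

tree(a, h(mk(unit, a), a, h(a, a, a)))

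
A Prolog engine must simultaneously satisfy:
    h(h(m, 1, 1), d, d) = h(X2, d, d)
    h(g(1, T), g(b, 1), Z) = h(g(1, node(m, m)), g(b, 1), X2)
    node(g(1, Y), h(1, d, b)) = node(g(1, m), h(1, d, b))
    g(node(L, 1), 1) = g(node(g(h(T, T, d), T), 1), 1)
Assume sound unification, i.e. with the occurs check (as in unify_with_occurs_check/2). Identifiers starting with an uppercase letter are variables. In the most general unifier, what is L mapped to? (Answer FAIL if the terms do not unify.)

Decompose h/3: h(m, 1, 1) = X2,  d = d,  d = d.
Bind X2 := h(m, 1, 1); substituting into the one remaining equation that mentions X2 gives: h(g(1, T), g(b, 1), Z) = h(g(1, node(m, m)), g(b, 1), h(m, 1, 1)).
Delete trivial equation d = d.
Delete trivial equation d = d.
Decompose h/3: g(1, T) = g(1, node(m, m)),  g(b, 1) = g(b, 1),  Z = h(m, 1, 1).
Decompose g/2: 1 = 1,  T = node(m, m).
Delete trivial equation 1 = 1.
Bind T := node(m, m); substituting into the one remaining equation that mentions T gives: g(node(L, 1), 1) = g(node(g(h(node(m, m), node(m, m), d), node(m, m)), 1), 1).
Delete trivial equation g(b, 1) = g(b, 1).
Bind Z := h(m, 1, 1); no other remaining equation mentions Z.
Decompose node/2: g(1, Y) = g(1, m),  h(1, d, b) = h(1, d, b).
Decompose g/2: 1 = 1,  Y = m.
Delete trivial equation 1 = 1.
Bind Y := m; no other remaining equation mentions Y.
Delete trivial equation h(1, d, b) = h(1, d, b).
Decompose g/2: node(L, 1) = node(g(h(node(m, m), node(m, m), d), node(m, m)), 1),  1 = 1.
Decompose node/2: L = g(h(node(m, m), node(m, m), d), node(m, m)),  1 = 1.
Bind L := g(h(node(m, m), node(m, m), d), node(m, m)); no other remaining equation mentions L.
Delete trivial equation 1 = 1.
Delete trivial equation 1 = 1.
MGU = { X2 -> h(m, 1, 1), T -> node(m, m), Z -> h(m, 1, 1), Y -> m, L -> g(h(node(m, m), node(m, m), d), node(m, m)) }, so L -> g(h(node(m, m), node(m, m), d), node(m, m)).

g(h(node(m, m), node(m, m), d), node(m, m))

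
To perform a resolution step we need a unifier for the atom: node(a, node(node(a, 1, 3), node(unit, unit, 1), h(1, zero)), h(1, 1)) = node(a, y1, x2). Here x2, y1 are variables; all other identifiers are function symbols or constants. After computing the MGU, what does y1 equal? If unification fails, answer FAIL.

Decompose node/3: a = a,  node(node(a, 1, 3), node(unit, unit, 1), h(1, zero)) = y1,  h(1, 1) = x2.
Delete trivial equation a = a.
Bind y1 := node(node(a, 1, 3), node(unit, unit, 1), h(1, zero)); no other remaining equation mentions y1.
Bind x2 := h(1, 1).
MGU = { y1 -> node(node(a, 1, 3), node(unit, unit, 1), h(1, zero)), x2 -> h(1, 1) }, so y1 -> node(node(a, 1, 3), node(unit, unit, 1), h(1, zero)).

node(node(a, 1, 3), node(unit, unit, 1), h(1, zero))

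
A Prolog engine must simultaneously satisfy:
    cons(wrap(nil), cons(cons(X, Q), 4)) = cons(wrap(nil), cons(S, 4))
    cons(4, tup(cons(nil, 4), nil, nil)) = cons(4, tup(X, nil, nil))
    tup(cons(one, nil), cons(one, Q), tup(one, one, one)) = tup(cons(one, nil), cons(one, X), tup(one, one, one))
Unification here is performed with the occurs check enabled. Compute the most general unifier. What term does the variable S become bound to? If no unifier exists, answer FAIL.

cons(cons(nil, 4), cons(nil, 4))

Decompose cons/2: wrap(nil) = wrap(nil),  cons(cons(X, Q), 4) = cons(S, 4).
Delete trivial equation wrap(nil) = wrap(nil).
Decompose cons/2: cons(X, Q) = S,  4 = 4.
Bind S := cons(X, Q); no other remaining equation mentions S.
Delete trivial equation 4 = 4.
Decompose cons/2: 4 = 4,  tup(cons(nil, 4), nil, nil) = tup(X, nil, nil).
Delete trivial equation 4 = 4.
Decompose tup/3: cons(nil, 4) = X,  nil = nil,  nil = nil.
Bind X := cons(nil, 4); substituting into the one remaining equation that mentions X gives: tup(cons(one, nil), cons(one, Q), tup(one, one, one)) = tup(cons(one, nil), cons(one, cons(nil, 4)), tup(one, one, one)). Substituting into the earlier binding gives S := cons(cons(nil, 4), Q).
Delete trivial equation nil = nil.
Delete trivial equation nil = nil.
Decompose tup/3: cons(one, nil) = cons(one, nil),  cons(one, Q) = cons(one, cons(nil, 4)),  tup(one, one, one) = tup(one, one, one).
Delete trivial equation cons(one, nil) = cons(one, nil).
Decompose cons/2: one = one,  Q = cons(nil, 4).
Delete trivial equation one = one.
Bind Q := cons(nil, 4); no other remaining equation mentions Q. Substituting into the earlier binding gives S := cons(cons(nil, 4), cons(nil, 4)).
Delete trivial equation tup(one, one, one) = tup(one, one, one).
MGU = { S ↦ cons(cons(nil, 4), cons(nil, 4)), X ↦ cons(nil, 4), Q ↦ cons(nil, 4) }, so S ↦ cons(cons(nil, 4), cons(nil, 4)).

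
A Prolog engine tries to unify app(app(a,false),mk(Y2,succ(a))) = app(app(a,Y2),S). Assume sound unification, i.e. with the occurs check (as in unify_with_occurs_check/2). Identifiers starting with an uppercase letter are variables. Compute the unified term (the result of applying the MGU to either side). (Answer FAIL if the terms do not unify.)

app(app(a,false),mk(false,succ(a)))

Decompose app/2: app(a,false) = app(a,Y2),  mk(Y2,succ(a)) = S.
Decompose app/2: a = a,  false = Y2.
Delete trivial equation a = a.
Bind Y2 := false; substituting into the remaining equation gives: mk(false,succ(a)) = S.
Bind S := mk(false,succ(a)).
Applying the MGU to either side gives app(app(a,false),mk(false,succ(a))).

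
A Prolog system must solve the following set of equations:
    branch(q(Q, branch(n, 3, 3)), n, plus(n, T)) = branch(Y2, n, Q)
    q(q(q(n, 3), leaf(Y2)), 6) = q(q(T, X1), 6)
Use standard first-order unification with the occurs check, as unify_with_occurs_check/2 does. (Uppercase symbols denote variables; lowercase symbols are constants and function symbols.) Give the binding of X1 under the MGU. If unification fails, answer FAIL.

leaf(q(plus(n, q(n, 3)), branch(n, 3, 3)))

Decompose branch/3: q(Q, branch(n, 3, 3)) = Y2,  n = n,  plus(n, T) = Q.
Bind Y2 := q(Q, branch(n, 3, 3)); substituting into the one remaining equation that mentions Y2 gives: q(q(q(n, 3), leaf(q(Q, branch(n, 3, 3)))), 6) = q(q(T, X1), 6).
Delete trivial equation n = n.
Bind Q := plus(n, T); substituting into the remaining equation gives: q(q(q(n, 3), leaf(q(plus(n, T), branch(n, 3, 3)))), 6) = q(q(T, X1), 6). Substituting into the earlier binding gives Y2 := q(plus(n, T), branch(n, 3, 3)).
Decompose q/2: q(q(n, 3), leaf(q(plus(n, T), branch(n, 3, 3)))) = q(T, X1),  6 = 6.
Decompose q/2: q(n, 3) = T,  leaf(q(plus(n, T), branch(n, 3, 3))) = X1.
Bind T := q(n, 3); substituting into the one remaining equation that mentions T gives: leaf(q(plus(n, q(n, 3)), branch(n, 3, 3))) = X1. Substituting into the earlier bindings gives Y2 := q(plus(n, q(n, 3)), branch(n, 3, 3)), Q := plus(n, q(n, 3)).
Bind X1 := leaf(q(plus(n, q(n, 3)), branch(n, 3, 3))); no other remaining equation mentions X1.
Delete trivial equation 6 = 6.
MGU = { Y2 ↦ q(plus(n, q(n, 3)), branch(n, 3, 3)), Q ↦ plus(n, q(n, 3)), T ↦ q(n, 3), X1 ↦ leaf(q(plus(n, q(n, 3)), branch(n, 3, 3))) }, so X1 ↦ leaf(q(plus(n, q(n, 3)), branch(n, 3, 3))).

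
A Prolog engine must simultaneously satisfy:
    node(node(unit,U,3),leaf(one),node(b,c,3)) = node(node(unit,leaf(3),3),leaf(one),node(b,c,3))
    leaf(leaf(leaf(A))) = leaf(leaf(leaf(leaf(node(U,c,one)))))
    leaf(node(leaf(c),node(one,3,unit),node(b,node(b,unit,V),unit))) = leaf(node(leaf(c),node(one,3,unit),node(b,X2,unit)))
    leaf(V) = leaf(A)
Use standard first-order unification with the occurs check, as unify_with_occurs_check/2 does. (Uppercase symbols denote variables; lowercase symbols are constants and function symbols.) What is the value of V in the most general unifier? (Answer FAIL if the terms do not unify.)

Decompose node/3: node(unit,U,3) = node(unit,leaf(3),3),  leaf(one) = leaf(one),  node(b,c,3) = node(b,c,3).
Decompose node/3: unit = unit,  U = leaf(3),  3 = 3.
Delete trivial equation unit = unit.
Bind U := leaf(3); substituting into the one remaining equation that mentions U gives: leaf(leaf(leaf(A))) = leaf(leaf(leaf(leaf(node(leaf(3),c,one))))).
Delete trivial equation 3 = 3.
Delete trivial equation leaf(one) = leaf(one).
Delete trivial equation node(b,c,3) = node(b,c,3).
Decompose leaf/1: leaf(leaf(A)) = leaf(leaf(leaf(node(leaf(3),c,one)))).
Decompose leaf/1: leaf(A) = leaf(leaf(node(leaf(3),c,one))).
Decompose leaf/1: A = leaf(node(leaf(3),c,one)).
Bind A := leaf(node(leaf(3),c,one)); substituting into the one remaining equation that mentions A gives: leaf(V) = leaf(leaf(node(leaf(3),c,one))).
Decompose leaf/1: node(leaf(c),node(one,3,unit),node(b,node(b,unit,V),unit)) = node(leaf(c),node(one,3,unit),node(b,X2,unit)).
Decompose node/3: leaf(c) = leaf(c),  node(one,3,unit) = node(one,3,unit),  node(b,node(b,unit,V),unit) = node(b,X2,unit).
Delete trivial equation leaf(c) = leaf(c).
Delete trivial equation node(one,3,unit) = node(one,3,unit).
Decompose node/3: b = b,  node(b,unit,V) = X2,  unit = unit.
Delete trivial equation b = b.
Bind X2 := node(b,unit,V); no other remaining equation mentions X2.
Delete trivial equation unit = unit.
Decompose leaf/1: V = leaf(node(leaf(3),c,one)).
Bind V := leaf(node(leaf(3),c,one)). Substituting into the earlier binding gives X2 := node(b,unit,leaf(node(leaf(3),c,one))).
MGU = { U ↦ leaf(3), A ↦ leaf(node(leaf(3),c,one)), X2 ↦ node(b,unit,leaf(node(leaf(3),c,one))), V ↦ leaf(node(leaf(3),c,one)) }, so V ↦ leaf(node(leaf(3),c,one)).

leaf(node(leaf(3),c,one))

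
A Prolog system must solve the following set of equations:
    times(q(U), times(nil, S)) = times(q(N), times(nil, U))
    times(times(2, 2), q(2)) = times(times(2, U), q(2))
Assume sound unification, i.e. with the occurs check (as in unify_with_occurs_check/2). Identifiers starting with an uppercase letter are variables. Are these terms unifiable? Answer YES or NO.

YES

Decompose times/2: q(U) = q(N),  times(nil, S) = times(nil, U).
Decompose q/1: U = N.
Bind U := N; substituting into the remaining equations gives: times(nil, S) = times(nil, N),  times(times(2, 2), q(2)) = times(times(2, N), q(2)).
Decompose times/2: nil = nil,  S = N.
Delete trivial equation nil = nil.
Bind S := N; no other remaining equation mentions S.
Decompose times/2: times(2, 2) = times(2, N),  q(2) = q(2).
Decompose times/2: 2 = 2,  2 = N.
Delete trivial equation 2 = 2.
Bind N := 2; no other remaining equation mentions N. Substituting into the earlier bindings gives U := 2, S := 2.
Delete trivial equation q(2) = q(2).
No equations remain and no clash or occurs-check failure arose, so a unifier exists.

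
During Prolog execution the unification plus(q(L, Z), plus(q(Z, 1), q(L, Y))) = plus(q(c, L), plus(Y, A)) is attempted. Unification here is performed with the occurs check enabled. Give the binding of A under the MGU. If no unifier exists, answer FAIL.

q(c, q(c, 1))

Decompose plus/2: q(L, Z) = q(c, L),  plus(q(Z, 1), q(L, Y)) = plus(Y, A).
Decompose q/2: L = c,  Z = L.
Bind L := c; substituting into the remaining equations gives: Z = c,  plus(q(Z, 1), q(c, Y)) = plus(Y, A).
Bind Z := c; substituting into the remaining equation gives: plus(q(c, 1), q(c, Y)) = plus(Y, A).
Decompose plus/2: q(c, 1) = Y,  q(c, Y) = A.
Bind Y := q(c, 1); substituting into the remaining equation gives: q(c, q(c, 1)) = A.
Bind A := q(c, q(c, 1)).
MGU = { L ↦ c, Z ↦ c, Y ↦ q(c, 1), A ↦ q(c, q(c, 1)) }, so A ↦ q(c, q(c, 1)).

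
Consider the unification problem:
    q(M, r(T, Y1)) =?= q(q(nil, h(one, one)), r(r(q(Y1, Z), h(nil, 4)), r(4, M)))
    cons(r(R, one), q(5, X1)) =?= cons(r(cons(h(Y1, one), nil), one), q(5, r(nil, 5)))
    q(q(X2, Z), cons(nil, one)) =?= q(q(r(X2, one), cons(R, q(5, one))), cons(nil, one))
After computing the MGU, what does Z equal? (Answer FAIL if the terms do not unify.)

Decompose q/2: M =?= q(nil, h(one, one)),  r(T, Y1) =?= r(r(q(Y1, Z), h(nil, 4)), r(4, M)).
Bind M := q(nil, h(one, one)); substituting into the one remaining equation that mentions M gives: r(T, Y1) =?= r(r(q(Y1, Z), h(nil, 4)), r(4, q(nil, h(one, one)))).
Decompose r/2: T =?= r(q(Y1, Z), h(nil, 4)),  Y1 =?= r(4, q(nil, h(one, one))).
Bind T := r(q(Y1, Z), h(nil, 4)); no other remaining equation mentions T.
Bind Y1 := r(4, q(nil, h(one, one))); substituting into the one remaining equation that mentions Y1 gives: cons(r(R, one), q(5, X1)) =?= cons(r(cons(h(r(4, q(nil, h(one, one))), one), nil), one), q(5, r(nil, 5))). Substituting into the earlier binding gives T := r(q(r(4, q(nil, h(one, one))), Z), h(nil, 4)).
Decompose cons/2: r(R, one) =?= r(cons(h(r(4, q(nil, h(one, one))), one), nil), one),  q(5, X1) =?= q(5, r(nil, 5)).
Decompose r/2: R =?= cons(h(r(4, q(nil, h(one, one))), one), nil),  one =?= one.
Bind R := cons(h(r(4, q(nil, h(one, one))), one), nil); substituting into the one remaining equation that mentions R gives: q(q(X2, Z), cons(nil, one)) =?= q(q(r(X2, one), cons(cons(h(r(4, q(nil, h(one, one))), one), nil), q(5, one))), cons(nil, one)).
Delete trivial equation one =?= one.
Decompose q/2: 5 =?= 5,  X1 =?= r(nil, 5).
Delete trivial equation 5 =?= 5.
Bind X1 := r(nil, 5); no other remaining equation mentions X1.
Decompose q/2: q(X2, Z) =?= q(r(X2, one), cons(cons(h(r(4, q(nil, h(one, one))), one), nil), q(5, one))),  cons(nil, one) =?= cons(nil, one).
Decompose q/2: X2 =?= r(X2, one),  Z =?= cons(cons(h(r(4, q(nil, h(one, one))), one), nil), q(5, one)).
Occurs check fails: X2 occurs in r(X2, one); the equation X2 =?= r(X2, one) has no finite solution.

FAIL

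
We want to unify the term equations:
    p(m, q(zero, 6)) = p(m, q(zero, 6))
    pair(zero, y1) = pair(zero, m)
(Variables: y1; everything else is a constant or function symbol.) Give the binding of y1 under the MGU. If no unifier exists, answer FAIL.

m

Delete trivial equation p(m, q(zero, 6)) = p(m, q(zero, 6)).
Decompose pair/2: zero = zero,  y1 = m.
Delete trivial equation zero = zero.
Bind y1 := m.
MGU = { y1 ↦ m }, so y1 ↦ m.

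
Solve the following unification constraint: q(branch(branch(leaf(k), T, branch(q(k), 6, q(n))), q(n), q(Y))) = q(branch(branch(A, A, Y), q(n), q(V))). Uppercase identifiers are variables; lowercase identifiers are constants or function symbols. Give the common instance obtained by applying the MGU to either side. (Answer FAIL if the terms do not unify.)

q(branch(branch(leaf(k), leaf(k), branch(q(k), 6, q(n))), q(n), q(branch(q(k), 6, q(n)))))

Decompose q/1: branch(branch(leaf(k), T, branch(q(k), 6, q(n))), q(n), q(Y)) = branch(branch(A, A, Y), q(n), q(V)).
Decompose branch/3: branch(leaf(k), T, branch(q(k), 6, q(n))) = branch(A, A, Y),  q(n) = q(n),  q(Y) = q(V).
Decompose branch/3: leaf(k) = A,  T = A,  branch(q(k), 6, q(n)) = Y.
Bind A := leaf(k); substituting into the one remaining equation that mentions A gives: T = leaf(k).
Bind T := leaf(k); no other remaining equation mentions T.
Bind Y := branch(q(k), 6, q(n)); substituting into the one remaining equation that mentions Y gives: q(branch(q(k), 6, q(n))) = q(V).
Delete trivial equation q(n) = q(n).
Decompose q/1: branch(q(k), 6, q(n)) = V.
Bind V := branch(q(k), 6, q(n)).
Applying the MGU to either side gives q(branch(branch(leaf(k), leaf(k), branch(q(k), 6, q(n))), q(n), q(branch(q(k), 6, q(n))))).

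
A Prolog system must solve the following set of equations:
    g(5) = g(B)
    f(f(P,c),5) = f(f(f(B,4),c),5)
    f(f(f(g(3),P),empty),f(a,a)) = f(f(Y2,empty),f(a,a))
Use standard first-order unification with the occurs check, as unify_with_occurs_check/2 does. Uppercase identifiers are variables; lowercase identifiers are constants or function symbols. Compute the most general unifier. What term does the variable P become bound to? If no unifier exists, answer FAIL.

f(5,4)

Decompose g/1: 5 = B.
Bind B := 5; substituting into the one remaining equation that mentions B gives: f(f(P,c),5) = f(f(f(5,4),c),5).
Decompose f/2: f(P,c) = f(f(5,4),c),  5 = 5.
Decompose f/2: P = f(5,4),  c = c.
Bind P := f(5,4); substituting into the one remaining equation that mentions P gives: f(f(f(g(3),f(5,4)),empty),f(a,a)) = f(f(Y2,empty),f(a,a)).
Delete trivial equation c = c.
Delete trivial equation 5 = 5.
Decompose f/2: f(f(g(3),f(5,4)),empty) = f(Y2,empty),  f(a,a) = f(a,a).
Decompose f/2: f(g(3),f(5,4)) = Y2,  empty = empty.
Bind Y2 := f(g(3),f(5,4)); no other remaining equation mentions Y2.
Delete trivial equation empty = empty.
Delete trivial equation f(a,a) = f(a,a).
MGU = { B = 5, P = f(5,4), Y2 = f(g(3),f(5,4)) }, so P = f(5,4).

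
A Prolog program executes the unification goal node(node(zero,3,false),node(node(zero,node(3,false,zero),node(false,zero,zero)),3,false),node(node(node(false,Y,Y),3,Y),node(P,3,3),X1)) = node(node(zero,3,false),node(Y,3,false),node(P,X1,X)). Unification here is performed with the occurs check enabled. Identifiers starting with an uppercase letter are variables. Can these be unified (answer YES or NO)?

YES

Decompose node/3: node(zero,3,false) = node(zero,3,false),  node(node(zero,node(3,false,zero),node(false,zero,zero)),3,false) = node(Y,3,false),  node(node(node(false,Y,Y),3,Y),node(P,3,3),X1) = node(P,X1,X).
Delete trivial equation node(zero,3,false) = node(zero,3,false).
Decompose node/3: node(zero,node(3,false,zero),node(false,zero,zero)) = Y,  3 = 3,  false = false.
Bind Y := node(zero,node(3,false,zero),node(false,zero,zero)); substituting into the one remaining equation that mentions Y gives: node(node(node(false,node(zero,node(3,false,zero),node(false,zero,zero)),node(zero,node(3,false,zero),node(false,zero,zero))),3,node(zero,node(3,false,zero),node(false,zero,zero))),node(P,3,3),X1) = node(P,X1,X).
Delete trivial equation 3 = 3.
Delete trivial equation false = false.
Decompose node/3: node(node(false,node(zero,node(3,false,zero),node(false,zero,zero)),node(zero,node(3,false,zero),node(false,zero,zero))),3,node(zero,node(3,false,zero),node(false,zero,zero))) = P,  node(P,3,3) = X1,  X1 = X.
Bind P := node(node(false,node(zero,node(3,false,zero),node(false,zero,zero)),node(zero,node(3,false,zero),node(false,zero,zero))),3,node(zero,node(3,false,zero),node(false,zero,zero))); substituting into the one remaining equation that mentions P gives: node(node(node(false,node(zero,node(3,false,zero),node(false,zero,zero)),node(zero,node(3,false,zero),node(false,zero,zero))),3,node(zero,node(3,false,zero),node(false,zero,zero))),3,3) = X1.
Bind X1 := node(node(node(false,node(zero,node(3,false,zero),node(false,zero,zero)),node(zero,node(3,false,zero),node(false,zero,zero))),3,node(zero,node(3,false,zero),node(false,zero,zero))),3,3); substituting into the remaining equation gives: node(node(node(false,node(zero,node(3,false,zero),node(false,zero,zero)),node(zero,node(3,false,zero),node(false,zero,zero))),3,node(zero,node(3,false,zero),node(false,zero,zero))),3,3) = X.
Bind X := node(node(node(false,node(zero,node(3,false,zero),node(false,zero,zero)),node(zero,node(3,false,zero),node(false,zero,zero))),3,node(zero,node(3,false,zero),node(false,zero,zero))),3,3).
No equations remain and no clash or occurs-check failure arose, so a unifier exists.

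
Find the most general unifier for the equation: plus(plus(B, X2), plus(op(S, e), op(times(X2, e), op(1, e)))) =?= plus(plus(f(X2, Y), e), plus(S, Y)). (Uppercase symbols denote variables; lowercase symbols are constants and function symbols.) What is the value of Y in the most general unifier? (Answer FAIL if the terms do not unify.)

FAIL

Decompose plus/2: plus(B, X2) =?= plus(f(X2, Y), e),  plus(op(S, e), op(times(X2, e), op(1, e))) =?= plus(S, Y).
Decompose plus/2: B =?= f(X2, Y),  X2 =?= e.
Bind B := f(X2, Y); no other remaining equation mentions B.
Bind X2 := e; substituting into the remaining equation gives: plus(op(S, e), op(times(e, e), op(1, e))) =?= plus(S, Y). Substituting into the earlier binding gives B := f(e, Y).
Decompose plus/2: op(S, e) =?= S,  op(times(e, e), op(1, e)) =?= Y.
Occurs check fails: S occurs in op(S, e); the equation S =?= op(S, e) has no finite solution.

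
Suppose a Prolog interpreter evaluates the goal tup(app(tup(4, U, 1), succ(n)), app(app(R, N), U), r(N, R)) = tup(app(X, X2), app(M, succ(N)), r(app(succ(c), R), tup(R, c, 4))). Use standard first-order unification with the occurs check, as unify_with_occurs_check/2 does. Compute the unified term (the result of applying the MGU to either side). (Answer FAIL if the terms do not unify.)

FAIL

Decompose tup/3: app(tup(4, U, 1), succ(n)) = app(X, X2),  app(app(R, N), U) = app(M, succ(N)),  r(N, R) = r(app(succ(c), R), tup(R, c, 4)).
Decompose app/2: tup(4, U, 1) = X,  succ(n) = X2.
Bind X := tup(4, U, 1); no other remaining equation mentions X.
Bind X2 := succ(n); no other remaining equation mentions X2.
Decompose app/2: app(R, N) = M,  U = succ(N).
Bind M := app(R, N); no other remaining equation mentions M.
Bind U := succ(N); no other remaining equation mentions U. Substituting into the earlier binding gives X := tup(4, succ(N), 1).
Decompose r/2: N = app(succ(c), R),  R = tup(R, c, 4).
Bind N := app(succ(c), R); no other remaining equation mentions N. Substituting into the earlier bindings gives X := tup(4, succ(app(succ(c), R)), 1), M := app(R, app(succ(c), R)), U := succ(app(succ(c), R)).
Occurs check fails: R occurs in tup(R, c, 4); the equation R = tup(R, c, 4) has no finite solution.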